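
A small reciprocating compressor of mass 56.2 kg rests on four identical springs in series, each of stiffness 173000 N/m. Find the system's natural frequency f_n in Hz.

4.42 Hz

Series springs: 1/k_eq = 4/173000, so k_eq = 173000/4 = 43250 N/m.
ω_n = √(k_eq/m) = √(43250/56.2) = √769.6 = 27.74 rad/s.
f_n = ω_n/(2π) = 27.74/6.283 = 4.415 Hz.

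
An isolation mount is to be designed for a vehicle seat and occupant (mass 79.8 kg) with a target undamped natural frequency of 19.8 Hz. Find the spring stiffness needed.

1240000 N/m

ω_n = 2πf_n = 2π × 19.8 = 124.4 rad/s.
k = m·ω_n² = 79.8 × 124.4² = 79.8 × 15480 = 1235000 N/m.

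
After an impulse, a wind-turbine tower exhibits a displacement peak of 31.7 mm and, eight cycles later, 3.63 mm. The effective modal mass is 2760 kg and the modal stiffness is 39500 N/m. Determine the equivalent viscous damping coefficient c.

Logarithmic decrement δ = (1/n)·ln(x₀/x_n) = (1/8)·ln(31.7/3.63) = (1/8)·ln(8.733) = 0.2709.
ζ = δ/√(4π² + δ²) = 0.2709/√(39.48 + 0.0734) = 0.2709/6.289 = 0.04307.
c = ζ · 2√(km) = 0.04307 × 2√(39500 × 2760) = 0.04307 × 20880 = 899.5 N·s/m.

899 N·s/m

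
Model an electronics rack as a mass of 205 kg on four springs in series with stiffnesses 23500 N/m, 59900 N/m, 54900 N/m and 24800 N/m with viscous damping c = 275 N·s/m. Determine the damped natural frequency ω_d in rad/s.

6.40 rad/s

Series springs: 1/k_eq = 1/23500 + 1/59900 + 1/54900 + 1/24800 = 0.0001178, so k_eq = 8490 N/m.
ω_n = √(k_eq/m) = √(8490/205) = 6.435 rad/s.
Critical damping c_c = 2√(k_eq·m) = 2√(8490 × 205) = 2639 N·s/m, so ζ = c/c_c = 275/2639 = 0.1042.
ω_d = ω_n√(1 − ζ²) = 6.435 × √(1 − 0.0109) = 6.400 rad/s.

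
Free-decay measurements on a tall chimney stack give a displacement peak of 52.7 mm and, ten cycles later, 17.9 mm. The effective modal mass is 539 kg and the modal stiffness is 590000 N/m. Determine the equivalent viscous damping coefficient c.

613 N·s/m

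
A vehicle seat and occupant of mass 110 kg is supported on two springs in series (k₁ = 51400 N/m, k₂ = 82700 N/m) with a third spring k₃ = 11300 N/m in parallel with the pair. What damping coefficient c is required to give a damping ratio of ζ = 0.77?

3350 N·s/m

Series pair: k_s = k₁k₂/(k₁+k₂) = (51400)(82700)/(51400 + 82700) = 31700 N/m. In parallel with k₃: k_eq = 31700 + 11300 = 43000 N/m.
c_c = 2√(k_eq·m) = 2√(43000 × 110) = 4350 N·s/m.
c = ζ·c_c = 0.77 × 4350 = 3349 N·s/m.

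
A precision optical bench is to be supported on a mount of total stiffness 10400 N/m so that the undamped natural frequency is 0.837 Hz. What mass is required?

ω_n = 2πf_n = 2π × 0.837 = 5.259 rad/s.
m = k/ω_n² = 10400/5.259² = 10400/27.66 = 376.0 kg.

376 kg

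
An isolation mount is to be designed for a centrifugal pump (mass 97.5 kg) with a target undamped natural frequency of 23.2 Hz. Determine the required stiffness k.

2070000 N/m

ω_n = 2πf_n = 2π × 23.2 = 145.8 rad/s.
k = m·ω_n² = 97.5 × 145.8² = 97.5 × 21250 = 2072000 N/m.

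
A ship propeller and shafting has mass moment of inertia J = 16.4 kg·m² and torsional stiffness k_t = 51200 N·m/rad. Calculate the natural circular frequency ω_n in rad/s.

55.9 rad/s

ω_n = √(k_t/J) = √(51200/16.4) = √3122 = 55.87 rad/s.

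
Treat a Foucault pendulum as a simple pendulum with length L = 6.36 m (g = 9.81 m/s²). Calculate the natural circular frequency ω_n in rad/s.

For a simple pendulum ω_n = √(g/L) = √(9.81/6.36) = √1.542 = 1.242 rad/s.

1.24 rad/s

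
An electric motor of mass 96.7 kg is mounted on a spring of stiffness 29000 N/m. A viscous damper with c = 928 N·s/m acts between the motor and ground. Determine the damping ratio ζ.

0.277

ω_n = √(k/m) = √(29000/96.7) = 17.32 rad/s.
Critical damping c_c = 2√(k·m) = 2√(29000 × 96.7) = 3349 N·s/m, so ζ = c/c_c = 928/3349 = 0.2771.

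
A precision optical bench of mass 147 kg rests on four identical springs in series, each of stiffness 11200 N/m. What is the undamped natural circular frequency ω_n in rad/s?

Series springs: 1/k_eq = 4/11200, so k_eq = 11200/4 = 2800 N/m.
ω_n = √(k_eq/m) = √(2800/147) = √19.05 = 4.364 rad/s.

4.36 rad/s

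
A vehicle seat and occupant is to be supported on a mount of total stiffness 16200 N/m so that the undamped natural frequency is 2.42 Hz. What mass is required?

ω_n = 2πf_n = 2π × 2.42 = 15.21 rad/s.
m = k/ω_n² = 16200/15.21² = 16200/231.2 = 70.07 kg.

70.1 kg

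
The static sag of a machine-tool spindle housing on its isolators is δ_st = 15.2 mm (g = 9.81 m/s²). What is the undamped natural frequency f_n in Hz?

ω_n = √(g/δ_st) = √(9.81/0.0152) = √645.4 = 25.40 rad/s.
f_n = ω_n/(2π) = 25.40/6.283 = 4.043 Hz.

4.04 Hz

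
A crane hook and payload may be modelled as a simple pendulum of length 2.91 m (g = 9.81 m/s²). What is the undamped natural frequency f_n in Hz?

0.292 Hz

For a simple pendulum ω_n = √(g/L) = √(9.81/2.91) = √3.371 = 1.836 rad/s.
f_n = ω_n/(2π) = 1.836/6.283 = 0.2922 Hz.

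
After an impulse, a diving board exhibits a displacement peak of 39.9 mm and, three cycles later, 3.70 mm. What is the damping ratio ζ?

0.125

Logarithmic decrement δ = (1/n)·ln(x₀/x_n) = (1/3)·ln(39.9/3.70) = (1/3)·ln(10.78) = 0.7927.
ζ = δ/√(4π² + δ²) = 0.7927/√(39.48 + 0.628) = 0.7927/6.333 = 0.1252.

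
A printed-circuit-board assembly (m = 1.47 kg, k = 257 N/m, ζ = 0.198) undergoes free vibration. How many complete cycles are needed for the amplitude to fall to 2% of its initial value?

Logarithmic decrement δ = 2πζ/√(1 − ζ²) = 2π × 0.1980/√(1 − 0.0392) = 1.269.
x_n/x₀ = e^(−nδ) ≤ 0.02; take ln: n ≥ ln(1/0.02)/δ = 3.912/1.269 = 3.082.
So 4 complete cycles are required.

4 cycles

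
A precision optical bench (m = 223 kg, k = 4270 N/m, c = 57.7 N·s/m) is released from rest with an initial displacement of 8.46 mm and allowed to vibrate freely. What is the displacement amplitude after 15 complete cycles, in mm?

ζ = c/(2√(km)) = 57.7/(2√(4270 × 223)) = 57.7/1952 = 0.02957.
Logarithmic decrement δ = 2πζ/√(1 − ζ²) = 2π × 0.02957/√(1 − 0.000874) = 0.1858.
After n cycles, x_n/x₀ = e^(−nδ), so x_15 = 8.46 × e^(−15 × 0.1858) = 8.46 × 0.06156 = 0.5208 mm.

0.521 mm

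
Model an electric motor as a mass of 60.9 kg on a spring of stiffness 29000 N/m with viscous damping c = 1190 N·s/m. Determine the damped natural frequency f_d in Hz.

3.11 Hz

ω_n = √(k/m) = √(29000/60.9) = 21.82 rad/s.
Critical damping c_c = 2√(k·m) = 2√(29000 × 60.9) = 2658 N·s/m, so ζ = c/c_c = 1190/2658 = 0.4477.
ω_d = ω_n√(1 − ζ²) = 21.82 × √(1 − 0.200) = 19.51 rad/s.
f_d = ω_d/(2π) = 3.106 Hz.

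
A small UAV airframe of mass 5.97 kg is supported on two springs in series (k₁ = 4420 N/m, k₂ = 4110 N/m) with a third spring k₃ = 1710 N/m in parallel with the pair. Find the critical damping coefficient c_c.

303 N·s/m

Series pair: k_s = k₁k₂/(k₁+k₂) = (4420)(4110)/(4420 + 4110) = 2130 N/m. In parallel with k₃: k_eq = 2130 + 1710 = 3840 N/m.
c_c = 2√(k_eq·m) = 2√(3840 × 5.97) = 2 × 151.4 = 302.8 N·s/m.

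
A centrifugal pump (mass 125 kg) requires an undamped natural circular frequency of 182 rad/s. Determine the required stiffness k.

k = m·ω_n² = 125 × 182.0² = 125 × 33120 = 4140000 N/m.

4140000 N/m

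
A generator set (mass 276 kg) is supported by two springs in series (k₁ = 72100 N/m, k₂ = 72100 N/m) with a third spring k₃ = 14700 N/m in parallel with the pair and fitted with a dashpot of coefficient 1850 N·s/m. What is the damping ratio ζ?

0.247

Series pair: k_s = k₁k₂/(k₁+k₂) = (72100)(72100)/(72100 + 72100) = 36050 N/m. In parallel with k₃: k_eq = 36050 + 14700 = 50750 N/m.
ω_n = √(k_eq/m) = √(50750/276) = 13.56 rad/s.
Critical damping c_c = 2√(k_eq·m) = 2√(50750 × 276) = 7485 N·s/m, so ζ = c/c_c = 1850/7485 = 0.2472.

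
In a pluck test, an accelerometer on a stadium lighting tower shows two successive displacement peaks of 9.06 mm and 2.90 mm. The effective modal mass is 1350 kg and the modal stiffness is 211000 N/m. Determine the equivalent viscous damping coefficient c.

6020 N·s/m

Logarithmic decrement δ = (1/n)·ln(x₀/x_n) = (1/1)·ln(9.06/2.90) = (1/1)·ln(3.124) = 1.139.
ζ = δ/√(4π² + δ²) = 1.139/√(39.48 + 1.30) = 1.139/6.386 = 0.1784.
c = ζ · 2√(km) = 0.1784 × 2√(211000 × 1350) = 0.1784 × 33750 = 6022 N·s/m.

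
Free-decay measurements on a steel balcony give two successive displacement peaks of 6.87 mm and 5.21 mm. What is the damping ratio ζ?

Logarithmic decrement δ = (1/n)·ln(x₀/x_n) = (1/1)·ln(6.87/5.21) = (1/1)·ln(1.319) = 0.2766.
ζ = δ/√(4π² + δ²) = 0.2766/√(39.48 + 0.0765) = 0.2766/6.289 = 0.04398.

0.0440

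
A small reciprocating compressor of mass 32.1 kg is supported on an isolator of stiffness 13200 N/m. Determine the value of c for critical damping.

c_c = 2√(k·m) = 2√(13200 × 32.1) = 2 × 650.9 = 1302 N·s/m.

1300 N·s/m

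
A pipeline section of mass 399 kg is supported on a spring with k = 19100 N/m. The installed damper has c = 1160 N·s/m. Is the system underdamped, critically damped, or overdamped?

underdamped

c_c = 2√(k·m) = 5521 N·s/m; ζ = c/c_c = 1160/5521 = 0.210.
Since ζ < 1 the system is underdamped.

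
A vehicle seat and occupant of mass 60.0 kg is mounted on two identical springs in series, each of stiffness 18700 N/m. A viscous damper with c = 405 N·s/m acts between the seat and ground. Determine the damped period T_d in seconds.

0.523 s

Series springs: 1/k_eq = 2/18700, so k_eq = 18700/2 = 9350 N/m.
ω_n = √(k_eq/m) = √(9350/60.0) = 12.48 rad/s.
Critical damping c_c = 2√(k_eq·m) = 2√(9350 × 60.0) = 1498 N·s/m, so ζ = c/c_c = 405/1498 = 0.2704.
ω_d = ω_n√(1 − ζ²) = 12.48 × √(1 − 0.0731) = 12.02 rad/s.
T_d = 2π/ω_d = 0.5228 s.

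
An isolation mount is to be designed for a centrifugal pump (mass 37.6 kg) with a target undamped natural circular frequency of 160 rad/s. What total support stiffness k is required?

963000 N/m

k = m·ω_n² = 37.6 × 160.0² = 37.6 × 25600 = 962600 N/m.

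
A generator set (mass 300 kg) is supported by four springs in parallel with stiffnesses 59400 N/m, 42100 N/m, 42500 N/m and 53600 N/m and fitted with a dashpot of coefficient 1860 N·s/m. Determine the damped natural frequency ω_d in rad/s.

25.5 rad/s

Parallel springs add: k_eq = 59400 + 42100 + 42500 + 53600 = 197600 N/m.
ω_n = √(k_eq/m) = √(197600/300) = 25.66 rad/s.
Critical damping c_c = 2√(k_eq·m) = 2√(197600 × 300) = 15400 N·s/m, so ζ = c/c_c = 1860/15400 = 0.1208.
ω_d = ω_n√(1 − ζ²) = 25.66 × √(1 − 0.0146) = 25.48 rad/s.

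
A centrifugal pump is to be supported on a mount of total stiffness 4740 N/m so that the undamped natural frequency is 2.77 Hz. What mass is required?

ω_n = 2πf_n = 2π × 2.77 = 17.40 rad/s.
m = k/ω_n² = 4740/17.40² = 4740/302.9 = 15.65 kg.

15.6 kg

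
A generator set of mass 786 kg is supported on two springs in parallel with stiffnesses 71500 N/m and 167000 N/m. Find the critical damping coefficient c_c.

27400 N·s/m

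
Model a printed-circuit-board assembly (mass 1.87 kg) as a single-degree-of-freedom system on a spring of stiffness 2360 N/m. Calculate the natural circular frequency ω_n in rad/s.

35.5 rad/s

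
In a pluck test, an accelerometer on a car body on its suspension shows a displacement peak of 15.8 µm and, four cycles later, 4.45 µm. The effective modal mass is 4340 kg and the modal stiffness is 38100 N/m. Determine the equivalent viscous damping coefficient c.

1290 N·s/m

Logarithmic decrement δ = (1/n)·ln(x₀/x_n) = (1/4)·ln(15.8/4.45) = (1/4)·ln(3.551) = 0.3168.
ζ = δ/√(4π² + δ²) = 0.3168/√(39.48 + 0.100) = 0.3168/6.291 = 0.05035.
c = ζ · 2√(km) = 0.05035 × 2√(38100 × 4340) = 0.05035 × 25720 = 1295 N·s/m.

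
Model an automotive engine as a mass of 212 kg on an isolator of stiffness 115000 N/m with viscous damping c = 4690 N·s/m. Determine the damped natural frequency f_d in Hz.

3.26 Hz

ω_n = √(k/m) = √(115000/212) = 23.29 rad/s.
Critical damping c_c = 2√(k·m) = 2√(115000 × 212) = 9875 N·s/m, so ζ = c/c_c = 4690/9875 = 0.4749.
ω_d = ω_n√(1 − ζ²) = 23.29 × √(1 − 0.226) = 20.50 rad/s.
f_d = ω_d/(2π) = 3.262 Hz.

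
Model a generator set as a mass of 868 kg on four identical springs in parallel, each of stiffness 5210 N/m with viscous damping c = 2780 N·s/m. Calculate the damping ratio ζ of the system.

0.327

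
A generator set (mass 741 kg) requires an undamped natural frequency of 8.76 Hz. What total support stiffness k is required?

2240000 N/m

ω_n = 2πf_n = 2π × 8.76 = 55.04 rad/s.
k = m·ω_n² = 741 × 55.04² = 741 × 3029 = 2245000 N/m.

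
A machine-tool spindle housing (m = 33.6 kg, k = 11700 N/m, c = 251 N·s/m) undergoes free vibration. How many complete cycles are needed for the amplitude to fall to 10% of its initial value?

2 cycles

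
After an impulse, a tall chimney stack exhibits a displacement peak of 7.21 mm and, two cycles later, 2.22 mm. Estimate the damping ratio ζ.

0.0933

Logarithmic decrement δ = (1/n)·ln(x₀/x_n) = (1/2)·ln(7.21/2.22) = (1/2)·ln(3.248) = 0.5890.
ζ = δ/√(4π² + δ²) = 0.5890/√(39.48 + 0.347) = 0.5890/6.311 = 0.09333.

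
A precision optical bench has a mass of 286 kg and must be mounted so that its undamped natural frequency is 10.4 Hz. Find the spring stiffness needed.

1220000 N/m

ω_n = 2πf_n = 2π × 10.4 = 65.35 rad/s.
k = m·ω_n² = 286 × 65.35² = 286 × 4270 = 1221000 N/m.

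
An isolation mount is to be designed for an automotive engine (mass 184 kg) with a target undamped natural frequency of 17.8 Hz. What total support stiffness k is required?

ω_n = 2πf_n = 2π × 17.8 = 111.8 rad/s.
k = m·ω_n² = 184 × 111.8² = 184 × 12510 = 2302000 N/m.

2300000 N/m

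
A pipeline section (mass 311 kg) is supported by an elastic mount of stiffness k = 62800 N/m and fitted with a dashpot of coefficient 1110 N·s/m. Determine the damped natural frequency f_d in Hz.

2.24 Hz

ω_n = √(k/m) = √(62800/311) = 14.21 rad/s.
Critical damping c_c = 2√(k·m) = 2√(62800 × 311) = 8839 N·s/m, so ζ = c/c_c = 1110/8839 = 0.1256.
ω_d = ω_n√(1 − ζ²) = 14.21 × √(1 − 0.0158) = 14.10 rad/s.
f_d = ω_d/(2π) = 2.244 Hz.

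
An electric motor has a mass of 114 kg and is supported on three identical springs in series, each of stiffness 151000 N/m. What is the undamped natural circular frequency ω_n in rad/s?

Series springs: 1/k_eq = 3/151000, so k_eq = 151000/3 = 50330 N/m.
ω_n = √(k_eq/m) = √(50330/114) = √441.5 = 21.01 rad/s.

21.0 rad/s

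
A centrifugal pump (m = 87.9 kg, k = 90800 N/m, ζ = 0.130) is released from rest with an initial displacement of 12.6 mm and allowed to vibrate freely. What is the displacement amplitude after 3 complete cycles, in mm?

1.06 mm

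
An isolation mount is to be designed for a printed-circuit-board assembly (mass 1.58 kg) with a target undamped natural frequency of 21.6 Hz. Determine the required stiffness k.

ω_n = 2πf_n = 2π × 21.6 = 135.7 rad/s.
k = m·ω_n² = 1.58 × 135.7² = 1.58 × 18420 = 29100 N/m.

29100 N/m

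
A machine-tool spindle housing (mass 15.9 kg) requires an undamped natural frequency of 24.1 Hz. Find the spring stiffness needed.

ω_n = 2πf_n = 2π × 24.1 = 151.4 rad/s.
k = m·ω_n² = 15.9 × 151.4² = 15.9 × 22930 = 364600 N/m.

365000 N/m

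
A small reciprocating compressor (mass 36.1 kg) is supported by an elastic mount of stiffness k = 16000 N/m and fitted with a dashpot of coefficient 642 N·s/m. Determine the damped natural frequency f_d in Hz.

3.04 Hz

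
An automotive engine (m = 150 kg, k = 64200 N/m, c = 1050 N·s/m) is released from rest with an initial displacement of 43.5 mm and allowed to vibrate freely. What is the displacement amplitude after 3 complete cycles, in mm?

1.71 mm

ζ = c/(2√(km)) = 1050/(2√(64200 × 150)) = 1050/6206 = 0.1692.
Logarithmic decrement δ = 2πζ/√(1 − ζ²) = 2π × 0.1692/√(1 − 0.0286) = 1.079.
After n cycles, x_n/x₀ = e^(−nδ), so x_3 = 43.5 × e^(−3 × 1.079) = 43.5 × 0.03934 = 1.711 mm.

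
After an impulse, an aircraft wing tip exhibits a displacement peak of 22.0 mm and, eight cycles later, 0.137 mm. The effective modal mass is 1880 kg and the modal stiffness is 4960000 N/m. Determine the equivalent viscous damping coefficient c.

Logarithmic decrement δ = (1/n)·ln(x₀/x_n) = (1/8)·ln(22.0/0.137) = (1/8)·ln(160.6) = 0.6349.
ζ = δ/√(4π² + δ²) = 0.6349/√(39.48 + 0.403) = 0.6349/6.315 = 0.1005.
c = ζ · 2√(km) = 0.1005 × 2√(4960000 × 1880) = 0.1005 × 193100 = 19410 N·s/m.

19400 N·s/m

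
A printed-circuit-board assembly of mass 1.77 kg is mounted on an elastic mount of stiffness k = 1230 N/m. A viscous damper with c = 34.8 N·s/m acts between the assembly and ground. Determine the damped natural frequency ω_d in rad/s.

ω_n = √(k/m) = √(1230/1.77) = 26.36 rad/s.
Critical damping c_c = 2√(k·m) = 2√(1230 × 1.77) = 93.32 N·s/m, so ζ = c/c_c = 34.8/93.32 = 0.3729.
ω_d = ω_n√(1 − ζ²) = 26.36 × √(1 − 0.139) = 24.46 rad/s.

24.5 rad/s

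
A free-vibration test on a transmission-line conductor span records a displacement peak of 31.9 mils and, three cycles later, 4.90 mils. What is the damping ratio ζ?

0.0989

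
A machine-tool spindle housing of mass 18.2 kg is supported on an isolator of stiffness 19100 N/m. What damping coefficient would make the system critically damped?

1180 N·s/m

c_c = 2√(k·m) = 2√(19100 × 18.2) = 2 × 589.6 = 1179 N·s/m.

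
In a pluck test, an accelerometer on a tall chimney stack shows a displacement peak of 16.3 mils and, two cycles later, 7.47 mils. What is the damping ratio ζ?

Logarithmic decrement δ = (1/n)·ln(x₀/x_n) = (1/2)·ln(16.3/7.47) = (1/2)·ln(2.182) = 0.3901.
ζ = δ/√(4π² + δ²) = 0.3901/√(39.48 + 0.152) = 0.3901/6.295 = 0.06197.

0.0620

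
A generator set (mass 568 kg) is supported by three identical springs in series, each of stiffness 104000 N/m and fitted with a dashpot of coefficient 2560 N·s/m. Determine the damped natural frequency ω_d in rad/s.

7.48 rad/s

Series springs: 1/k_eq = 3/104000, so k_eq = 104000/3 = 34670 N/m.
ω_n = √(k_eq/m) = √(34670/568) = 7.812 rad/s.
Critical damping c_c = 2√(k_eq·m) = 2√(34670 × 568) = 8875 N·s/m, so ζ = c/c_c = 2560/8875 = 0.2885.
ω_d = ω_n√(1 − ζ²) = 7.812 × √(1 − 0.0832) = 7.480 rad/s.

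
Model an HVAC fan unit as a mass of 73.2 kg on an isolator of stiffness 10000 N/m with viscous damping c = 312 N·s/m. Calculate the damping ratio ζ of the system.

0.182

ω_n = √(k/m) = √(10000/73.2) = 11.69 rad/s.
Critical damping c_c = 2√(k·m) = 2√(10000 × 73.2) = 1711 N·s/m, so ζ = c/c_c = 312/1711 = 0.1823.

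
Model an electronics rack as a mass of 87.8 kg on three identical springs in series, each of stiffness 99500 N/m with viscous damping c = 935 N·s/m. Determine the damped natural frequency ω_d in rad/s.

Series springs: 1/k_eq = 3/99500, so k_eq = 99500/3 = 33170 N/m.
ω_n = √(k_eq/m) = √(33170/87.8) = 19.44 rad/s.
Critical damping c_c = 2√(k_eq·m) = 2√(33170 × 87.8) = 3413 N·s/m, so ζ = c/c_c = 935/3413 = 0.2740.
ω_d = ω_n√(1 − ζ²) = 19.44 × √(1 − 0.0751) = 18.69 rad/s.

18.7 rad/s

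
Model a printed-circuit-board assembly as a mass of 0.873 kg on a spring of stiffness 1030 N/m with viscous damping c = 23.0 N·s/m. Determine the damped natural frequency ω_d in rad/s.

ω_n = √(k/m) = √(1030/0.873) = 34.35 rad/s.
Critical damping c_c = 2√(k·m) = 2√(1030 × 0.873) = 59.97 N·s/m, so ζ = c/c_c = 23.0/59.97 = 0.3835.
ω_d = ω_n√(1 − ζ²) = 34.35 × √(1 − 0.147) = 31.72 rad/s.

31.7 rad/s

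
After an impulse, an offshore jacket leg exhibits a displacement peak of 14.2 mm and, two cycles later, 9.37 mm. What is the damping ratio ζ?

Logarithmic decrement δ = (1/n)·ln(x₀/x_n) = (1/2)·ln(14.2/9.37) = (1/2)·ln(1.515) = 0.2079.
ζ = δ/√(4π² + δ²) = 0.2079/√(39.48 + 0.0432) = 0.2079/6.287 = 0.03306.

0.0331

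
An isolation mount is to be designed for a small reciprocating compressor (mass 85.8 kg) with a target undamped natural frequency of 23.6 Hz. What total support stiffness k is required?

ω_n = 2πf_n = 2π × 23.6 = 148.3 rad/s.
k = m·ω_n² = 85.8 × 148.3² = 85.8 × 21990 = 1887000 N/m.

1890000 N/m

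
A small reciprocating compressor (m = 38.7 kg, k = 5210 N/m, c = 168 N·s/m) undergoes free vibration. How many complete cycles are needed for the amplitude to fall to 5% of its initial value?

3 cycles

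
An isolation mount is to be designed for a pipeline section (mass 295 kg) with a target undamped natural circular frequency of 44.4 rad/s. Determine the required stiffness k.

582000 N/m

k = m·ω_n² = 295 × 44.40² = 295 × 1971 = 581600 N/m.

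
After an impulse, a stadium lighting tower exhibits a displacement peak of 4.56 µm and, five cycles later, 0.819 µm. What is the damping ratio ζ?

Logarithmic decrement δ = (1/n)·ln(x₀/x_n) = (1/5)·ln(4.56/0.819) = (1/5)·ln(5.568) = 0.3434.
ζ = δ/√(4π² + δ²) = 0.3434/√(39.48 + 0.118) = 0.3434/6.293 = 0.05457.

0.0546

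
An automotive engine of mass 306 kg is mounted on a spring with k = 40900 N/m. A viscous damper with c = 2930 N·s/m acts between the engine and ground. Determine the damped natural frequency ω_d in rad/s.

ω_n = √(k/m) = √(40900/306) = 11.56 rad/s.
Critical damping c_c = 2√(k·m) = 2√(40900 × 306) = 7075 N·s/m, so ζ = c/c_c = 2930/7075 = 0.4141.
ω_d = ω_n√(1 − ζ²) = 11.56 × √(1 − 0.171) = 10.52 rad/s.

10.5 rad/s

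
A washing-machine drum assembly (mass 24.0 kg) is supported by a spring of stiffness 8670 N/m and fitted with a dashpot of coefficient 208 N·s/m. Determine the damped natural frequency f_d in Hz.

2.95 Hz

ω_n = √(k/m) = √(8670/24.0) = 19.01 rad/s.
Critical damping c_c = 2√(k·m) = 2√(8670 × 24.0) = 912.3 N·s/m, so ζ = c/c_c = 208/912.3 = 0.2280.
ω_d = ω_n√(1 − ζ²) = 19.01 × √(1 − 0.0520) = 18.51 rad/s.
f_d = ω_d/(2π) = 2.945 Hz.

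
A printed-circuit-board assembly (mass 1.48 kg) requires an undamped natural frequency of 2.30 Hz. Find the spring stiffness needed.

ω_n = 2πf_n = 2π × 2.30 = 14.45 rad/s.
k = m·ω_n² = 1.48 × 14.45² = 1.48 × 208.8 = 309.1 N/m.

309 N/m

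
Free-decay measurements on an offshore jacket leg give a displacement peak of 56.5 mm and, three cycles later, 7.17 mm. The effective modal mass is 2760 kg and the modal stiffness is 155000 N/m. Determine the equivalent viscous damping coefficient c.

4500 N·s/m

Logarithmic decrement δ = (1/n)·ln(x₀/x_n) = (1/3)·ln(56.5/7.17) = (1/3)·ln(7.880) = 0.6881.
ζ = δ/√(4π² + δ²) = 0.6881/√(39.48 + 0.473) = 0.6881/6.321 = 0.1089.
c = ζ · 2√(km) = 0.1089 × 2√(155000 × 2760) = 0.1089 × 41370 = 4503 N·s/m.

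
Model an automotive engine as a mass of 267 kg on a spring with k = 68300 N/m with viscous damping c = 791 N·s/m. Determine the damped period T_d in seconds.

0.395 s

ω_n = √(k/m) = √(68300/267) = 15.99 rad/s.
Critical damping c_c = 2√(k·m) = 2√(68300 × 267) = 8541 N·s/m, so ζ = c/c_c = 791/8541 = 0.09261.
ω_d = ω_n√(1 − ζ²) = 15.99 × √(1 − 0.00858) = 15.93 rad/s.
T_d = 2π/ω_d = 0.3945 s.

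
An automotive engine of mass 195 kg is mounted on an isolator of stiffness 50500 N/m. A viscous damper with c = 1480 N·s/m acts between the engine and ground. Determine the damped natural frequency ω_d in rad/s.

15.6 rad/s

ω_n = √(k/m) = √(50500/195) = 16.09 rad/s.
Critical damping c_c = 2√(k·m) = 2√(50500 × 195) = 6276 N·s/m, so ζ = c/c_c = 1480/6276 = 0.2358.
ω_d = ω_n√(1 − ζ²) = 16.09 × √(1 − 0.0556) = 15.64 rad/s.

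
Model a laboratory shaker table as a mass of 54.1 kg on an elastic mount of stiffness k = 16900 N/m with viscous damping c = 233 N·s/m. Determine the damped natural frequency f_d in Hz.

ω_n = √(k/m) = √(16900/54.1) = 17.67 rad/s.
Critical damping c_c = 2√(k·m) = 2√(16900 × 54.1) = 1912 N·s/m, so ζ = c/c_c = 233/1912 = 0.1218.
ω_d = ω_n√(1 − ζ²) = 17.67 × √(1 − 0.0148) = 17.54 rad/s.
f_d = ω_d/(2π) = 2.792 Hz.

2.79 Hz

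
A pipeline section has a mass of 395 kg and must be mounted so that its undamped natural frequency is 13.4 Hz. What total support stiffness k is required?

ω_n = 2πf_n = 2π × 13.4 = 84.19 rad/s.
k = m·ω_n² = 395 × 84.19² = 395 × 7089 = 2800000 N/m.

2800000 N/m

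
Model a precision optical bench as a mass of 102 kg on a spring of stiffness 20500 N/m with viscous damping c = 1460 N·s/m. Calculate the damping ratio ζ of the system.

0.505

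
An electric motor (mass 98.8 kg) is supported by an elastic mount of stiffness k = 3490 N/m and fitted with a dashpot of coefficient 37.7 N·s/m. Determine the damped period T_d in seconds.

ω_n = √(k/m) = √(3490/98.8) = 5.943 rad/s.
Critical damping c_c = 2√(k·m) = 2√(3490 × 98.8) = 1174 N·s/m, so ζ = c/c_c = 37.7/1174 = 0.03210.
ω_d = ω_n√(1 − ζ²) = 5.943 × √(1 − 0.00103) = 5.940 rad/s.
T_d = 2π/ω_d = 1.058 s.

1.06 s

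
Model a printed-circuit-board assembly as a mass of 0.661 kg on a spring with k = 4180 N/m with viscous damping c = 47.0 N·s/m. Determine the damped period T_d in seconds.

0.0883 s

ω_n = √(k/m) = √(4180/0.661) = 79.52 rad/s.
Critical damping c_c = 2√(k·m) = 2√(4180 × 0.661) = 105.1 N·s/m, so ζ = c/c_c = 47.0/105.1 = 0.4471.
ω_d = ω_n√(1 − ζ²) = 79.52 × √(1 − 0.200) = 71.13 rad/s.
T_d = 2π/ω_d = 0.08833 s.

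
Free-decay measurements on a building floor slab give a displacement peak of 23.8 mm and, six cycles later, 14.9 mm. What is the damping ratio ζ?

Logarithmic decrement δ = (1/n)·ln(x₀/x_n) = (1/6)·ln(23.8/14.9) = (1/6)·ln(1.597) = 0.07805.
ζ = δ/√(4π² + δ²) = 0.07805/√(39.48 + 0.00609) = 0.07805/6.284 = 0.01242.

0.0124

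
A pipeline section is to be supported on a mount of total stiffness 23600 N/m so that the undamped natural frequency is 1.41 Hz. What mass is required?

ω_n = 2πf_n = 2π × 1.41 = 8.859 rad/s.
m = k/ω_n² = 23600/8.859² = 23600/78.49 = 300.7 kg.

301 kg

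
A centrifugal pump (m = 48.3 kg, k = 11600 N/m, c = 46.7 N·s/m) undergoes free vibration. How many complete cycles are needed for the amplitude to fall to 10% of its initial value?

12 cycles

ζ = c/(2√(km)) = 46.7/(2√(11600 × 48.3)) = 46.7/1497 = 0.03119.
Logarithmic decrement δ = 2πζ/√(1 − ζ²) = 2π × 0.03119/√(1 − 0.000973) = 0.1961.
x_n/x₀ = e^(−nδ) ≤ 0.1; take ln: n ≥ ln(1/0.1)/δ = 2.303/0.1961 = 11.74.
So 12 complete cycles are required.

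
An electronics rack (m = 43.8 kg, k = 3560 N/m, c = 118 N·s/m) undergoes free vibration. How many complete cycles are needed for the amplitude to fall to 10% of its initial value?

ζ = c/(2√(km)) = 118/(2√(3560 × 43.8)) = 118/789.8 = 0.1494.
Logarithmic decrement δ = 2πζ/√(1 − ζ²) = 2π × 0.1494/√(1 − 0.0223) = 0.9495.
x_n/x₀ = e^(−nδ) ≤ 0.1; take ln: n ≥ ln(1/0.1)/δ = 2.303/0.9495 = 2.425.
So 3 complete cycles are required.

3 cycles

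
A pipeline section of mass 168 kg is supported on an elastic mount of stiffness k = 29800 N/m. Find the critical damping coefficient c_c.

c_c = 2√(k·m) = 2√(29800 × 168) = 2 × 2237 = 4475 N·s/m.

4470 N·s/m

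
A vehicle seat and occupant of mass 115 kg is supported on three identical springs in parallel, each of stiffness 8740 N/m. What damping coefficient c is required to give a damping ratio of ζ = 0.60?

2080 N·s/m

Parallel springs add: k_eq = 3 × 8740 = 26220 N/m.
c_c = 2√(k_eq·m) = 2√(26220 × 115) = 3473 N·s/m.
c = ζ·c_c = 0.60 × 3473 = 2084 N·s/m.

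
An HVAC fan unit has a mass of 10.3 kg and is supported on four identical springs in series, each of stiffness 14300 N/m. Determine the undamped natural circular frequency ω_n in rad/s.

18.6 rad/s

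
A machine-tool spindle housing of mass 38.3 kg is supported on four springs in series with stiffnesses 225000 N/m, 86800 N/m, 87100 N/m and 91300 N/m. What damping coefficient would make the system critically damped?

Series springs: 1/k_eq = 1/225000 + 1/86800 + 1/87100 + 1/91300 = 3.840×10^-5, so k_eq = 26040 N/m.
c_c = 2√(k_eq·m) = 2√(26040 × 38.3) = 2 × 998.7 = 1997 N·s/m.

2000 N·s/m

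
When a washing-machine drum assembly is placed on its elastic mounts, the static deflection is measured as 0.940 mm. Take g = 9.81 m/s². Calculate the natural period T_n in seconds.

ω_n = √(g/δ_st) = √(9.81/0.000940) = √10440 = 102.2 rad/s.
T_n = 2π/ω_n = 6.283/102.2 = 0.06150 s.

0.0615 s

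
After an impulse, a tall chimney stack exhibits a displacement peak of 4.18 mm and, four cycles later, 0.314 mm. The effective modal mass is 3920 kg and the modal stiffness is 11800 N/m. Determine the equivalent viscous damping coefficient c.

1390 N·s/m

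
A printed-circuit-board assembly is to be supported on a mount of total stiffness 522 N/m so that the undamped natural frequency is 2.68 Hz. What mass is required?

ω_n = 2πf_n = 2π × 2.68 = 16.84 rad/s.
m = k/ω_n² = 522/16.84² = 522/283.5 = 1.841 kg.

1.84 kg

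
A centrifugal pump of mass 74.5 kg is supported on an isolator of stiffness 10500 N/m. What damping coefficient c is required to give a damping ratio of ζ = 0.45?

796 N·s/m

c_c = 2√(k·m) = 2√(10500 × 74.5) = 1769 N·s/m.
c = ζ·c_c = 0.45 × 1769 = 796.0 N·s/m.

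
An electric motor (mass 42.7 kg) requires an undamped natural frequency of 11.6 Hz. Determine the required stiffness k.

227000 N/m

ω_n = 2πf_n = 2π × 11.6 = 72.88 rad/s.
k = m·ω_n² = 42.7 × 72.88² = 42.7 × 5312 = 226800 N/m.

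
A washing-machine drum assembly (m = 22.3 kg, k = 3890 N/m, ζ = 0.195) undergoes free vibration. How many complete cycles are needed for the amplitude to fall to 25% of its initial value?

Logarithmic decrement δ = 2πζ/√(1 − ζ²) = 2π × 0.1950/√(1 − 0.0380) = 1.249.
x_n/x₀ = e^(−nδ) ≤ 0.25; take ln: n ≥ ln(1/0.25)/δ = 1.386/1.249 = 1.110.
So 2 complete cycles are required.

2 cycles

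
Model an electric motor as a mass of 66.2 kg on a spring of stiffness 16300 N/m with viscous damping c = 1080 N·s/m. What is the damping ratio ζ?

ω_n = √(k/m) = √(16300/66.2) = 15.69 rad/s.
Critical damping c_c = 2√(k·m) = 2√(16300 × 66.2) = 2078 N·s/m, so ζ = c/c_c = 1080/2078 = 0.5198.

0.520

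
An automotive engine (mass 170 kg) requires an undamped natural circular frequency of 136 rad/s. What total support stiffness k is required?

3140000 N/m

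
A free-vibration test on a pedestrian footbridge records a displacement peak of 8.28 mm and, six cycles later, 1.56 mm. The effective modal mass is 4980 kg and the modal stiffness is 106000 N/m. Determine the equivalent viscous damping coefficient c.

Logarithmic decrement δ = (1/n)·ln(x₀/x_n) = (1/6)·ln(8.28/1.56) = (1/6)·ln(5.308) = 0.2782.
ζ = δ/√(4π² + δ²) = 0.2782/√(39.48 + 0.0774) = 0.2782/6.289 = 0.04423.
c = ζ · 2√(km) = 0.04423 × 2√(106000 × 4980) = 0.04423 × 45950 = 2033 N·s/m.

2030 N·s/m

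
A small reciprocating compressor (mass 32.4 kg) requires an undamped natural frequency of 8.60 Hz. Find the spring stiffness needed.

94600 N/m

ω_n = 2πf_n = 2π × 8.60 = 54.04 rad/s.
k = m·ω_n² = 32.4 × 54.04² = 32.4 × 2920 = 94600 N/m.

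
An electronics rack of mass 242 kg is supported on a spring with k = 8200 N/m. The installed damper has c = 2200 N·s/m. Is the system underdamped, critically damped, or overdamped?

c_c = 2√(k·m) = 2817 N·s/m; ζ = c/c_c = 2200/2817 = 0.781.
Since ζ < 1 the system is underdamped.

underdamped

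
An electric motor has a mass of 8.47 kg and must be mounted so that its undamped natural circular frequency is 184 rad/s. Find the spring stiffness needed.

287000 N/m

k = m·ω_n² = 8.47 × 184.0² = 8.47 × 33860 = 286800 N/m.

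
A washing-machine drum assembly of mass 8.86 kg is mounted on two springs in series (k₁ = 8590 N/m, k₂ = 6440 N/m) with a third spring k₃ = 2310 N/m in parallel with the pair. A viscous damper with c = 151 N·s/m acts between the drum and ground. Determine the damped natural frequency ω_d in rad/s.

24.6 rad/s

Series pair: k_s = k₁k₂/(k₁+k₂) = (8590)(6440)/(8590 + 6440) = 3681 N/m. In parallel with k₃: k_eq = 3681 + 2310 = 5991 N/m.
ω_n = √(k_eq/m) = √(5991/8.86) = 26.00 rad/s.
Critical damping c_c = 2√(k_eq·m) = 2√(5991 × 8.86) = 460.8 N·s/m, so ζ = c/c_c = 151/460.8 = 0.3277.
ω_d = ω_n√(1 − ζ²) = 26.00 × √(1 − 0.107) = 24.57 rad/s.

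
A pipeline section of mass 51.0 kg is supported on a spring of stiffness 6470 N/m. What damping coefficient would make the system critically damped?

1150 N·s/m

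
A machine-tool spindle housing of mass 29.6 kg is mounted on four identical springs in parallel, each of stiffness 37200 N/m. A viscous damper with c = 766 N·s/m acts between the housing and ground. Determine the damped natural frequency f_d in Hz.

11.1 Hz

Parallel springs add: k_eq = 4 × 37200 = 148800 N/m.
ω_n = √(k_eq/m) = √(148800/29.6) = 70.90 rad/s.
Critical damping c_c = 2√(k_eq·m) = 2√(148800 × 29.6) = 4197 N·s/m, so ζ = c/c_c = 766/4197 = 0.1825.
ω_d = ω_n√(1 − ζ²) = 70.90 × √(1 − 0.0333) = 69.71 rad/s.
f_d = ω_d/(2π) = 11.09 Hz.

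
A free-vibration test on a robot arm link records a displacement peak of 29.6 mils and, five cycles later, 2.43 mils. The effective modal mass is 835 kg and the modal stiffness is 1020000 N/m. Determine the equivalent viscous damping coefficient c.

4630 N·s/m

Logarithmic decrement δ = (1/n)·ln(x₀/x_n) = (1/5)·ln(29.6/2.43) = (1/5)·ln(12.18) = 0.5000.
ζ = δ/√(4π² + δ²) = 0.5000/√(39.48 + 0.250) = 0.5000/6.303 = 0.07932.
c = ζ · 2√(km) = 0.07932 × 2√(1020000 × 835) = 0.07932 × 58370 = 4630 N·s/m.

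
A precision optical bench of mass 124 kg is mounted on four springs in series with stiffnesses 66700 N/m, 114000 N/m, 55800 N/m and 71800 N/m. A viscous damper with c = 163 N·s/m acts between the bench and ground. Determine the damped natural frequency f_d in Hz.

Series springs: 1/k_eq = 1/66700 + 1/114000 + 1/55800 + 1/71800 = 5.561×10^-5, so k_eq = 17980 N/m.
ω_n = √(k_eq/m) = √(17980/124) = 12.04 rad/s.
Critical damping c_c = 2√(k_eq·m) = 2√(17980 × 124) = 2986 N·s/m, so ζ = c/c_c = 163/2986 = 0.05458.
ω_d = ω_n√(1 − ζ²) = 12.04 × √(1 − 0.00298) = 12.02 rad/s.
f_d = ω_d/(2π) = 1.914 Hz.

1.91 Hz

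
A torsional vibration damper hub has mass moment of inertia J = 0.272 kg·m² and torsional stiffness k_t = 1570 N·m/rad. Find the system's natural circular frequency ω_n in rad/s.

76.0 rad/s

ω_n = √(k_t/J) = √(1570/0.272) = √5772 = 75.97 rad/s.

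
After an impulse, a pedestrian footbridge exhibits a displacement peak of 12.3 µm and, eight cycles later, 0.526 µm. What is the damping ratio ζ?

Logarithmic decrement δ = (1/n)·ln(x₀/x_n) = (1/8)·ln(12.3/0.526) = (1/8)·ln(23.38) = 0.3940.
ζ = δ/√(4π² + δ²) = 0.3940/√(39.48 + 0.155) = 0.3940/6.296 = 0.06259.

0.0626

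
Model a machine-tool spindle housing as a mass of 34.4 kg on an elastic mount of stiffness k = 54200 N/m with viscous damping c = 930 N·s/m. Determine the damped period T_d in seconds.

0.168 s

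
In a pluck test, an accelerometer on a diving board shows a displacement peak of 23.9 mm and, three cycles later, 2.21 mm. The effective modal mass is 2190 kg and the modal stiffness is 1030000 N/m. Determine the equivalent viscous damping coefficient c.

11900 N·s/m

Logarithmic decrement δ = (1/n)·ln(x₀/x_n) = (1/3)·ln(23.9/2.21) = (1/3)·ln(10.81) = 0.7936.
ζ = δ/√(4π² + δ²) = 0.7936/√(39.48 + 0.630) = 0.7936/6.333 = 0.1253.
c = ζ · 2√(km) = 0.1253 × 2√(1030000 × 2190) = 0.1253 × 94990 = 11900 N·s/m.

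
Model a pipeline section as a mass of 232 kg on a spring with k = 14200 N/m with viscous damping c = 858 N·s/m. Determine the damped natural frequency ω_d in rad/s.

ω_n = √(k/m) = √(14200/232) = 7.823 rad/s.
Critical damping c_c = 2√(k·m) = 2√(14200 × 232) = 3630 N·s/m, so ζ = c/c_c = 858/3630 = 0.2364.
ω_d = ω_n√(1 − ζ²) = 7.823 × √(1 − 0.0559) = 7.602 rad/s.

7.60 rad/s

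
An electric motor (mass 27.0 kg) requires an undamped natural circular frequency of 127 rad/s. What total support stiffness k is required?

k = m·ω_n² = 27.0 × 127.0² = 27.0 × 16130 = 435500 N/m.

435000 N/m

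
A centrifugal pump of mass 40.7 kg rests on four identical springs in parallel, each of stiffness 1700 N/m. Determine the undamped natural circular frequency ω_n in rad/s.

Parallel springs add: k_eq = 4 × 1700 = 6800 N/m.
ω_n = √(k_eq/m) = √(6800/40.7) = √167.1 = 12.93 rad/s.

12.9 rad/s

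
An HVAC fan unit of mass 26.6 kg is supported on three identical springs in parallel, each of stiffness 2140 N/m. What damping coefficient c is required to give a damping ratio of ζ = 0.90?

Parallel springs add: k_eq = 3 × 2140 = 6420 N/m.
c_c = 2√(k_eq·m) = 2√(6420 × 26.6) = 826.5 N·s/m.
c = ζ·c_c = 0.90 × 826.5 = 743.8 N·s/m.

744 N·s/m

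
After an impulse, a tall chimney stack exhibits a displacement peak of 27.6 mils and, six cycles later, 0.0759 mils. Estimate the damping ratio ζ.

Logarithmic decrement δ = (1/n)·ln(x₀/x_n) = (1/6)·ln(27.6/0.0759) = (1/6)·ln(363.6) = 0.9827.
ζ = δ/√(4π² + δ²) = 0.9827/√(39.48 + 0.966) = 0.9827/6.360 = 0.1545.

0.155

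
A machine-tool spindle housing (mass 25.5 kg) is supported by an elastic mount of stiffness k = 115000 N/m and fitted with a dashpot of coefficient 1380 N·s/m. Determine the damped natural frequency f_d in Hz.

9.78 Hz

ω_n = √(k/m) = √(115000/25.5) = 67.16 rad/s.
Critical damping c_c = 2√(k·m) = 2√(115000 × 25.5) = 3425 N·s/m, so ζ = c/c_c = 1380/3425 = 0.4029.
ω_d = ω_n√(1 − ζ²) = 67.16 × √(1 − 0.162) = 61.46 rad/s.
f_d = ω_d/(2π) = 9.782 Hz.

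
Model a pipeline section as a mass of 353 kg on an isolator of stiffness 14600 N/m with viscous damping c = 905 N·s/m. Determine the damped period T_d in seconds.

ω_n = √(k/m) = √(14600/353) = 6.431 rad/s.
Critical damping c_c = 2√(k·m) = 2√(14600 × 353) = 4540 N·s/m, so ζ = c/c_c = 905/4540 = 0.1993.
ω_d = ω_n√(1 − ζ²) = 6.431 × √(1 − 0.0397) = 6.302 rad/s.
T_d = 2π/ω_d = 0.9970 s.

0.997 s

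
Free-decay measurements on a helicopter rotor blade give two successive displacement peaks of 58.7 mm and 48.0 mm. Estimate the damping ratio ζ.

Logarithmic decrement δ = (1/n)·ln(x₀/x_n) = (1/1)·ln(58.7/48.0) = (1/1)·ln(1.223) = 0.2012.
ζ = δ/√(4π² + δ²) = 0.2012/√(39.48 + 0.0405) = 0.2012/6.286 = 0.03201.

0.0320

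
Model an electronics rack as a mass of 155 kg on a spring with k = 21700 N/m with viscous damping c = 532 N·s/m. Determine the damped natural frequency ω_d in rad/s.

11.7 rad/s

ω_n = √(k/m) = √(21700/155) = 11.83 rad/s.
Critical damping c_c = 2√(k·m) = 2√(21700 × 155) = 3668 N·s/m, so ζ = c/c_c = 532/3668 = 0.1450.
ω_d = ω_n√(1 − ζ²) = 11.83 × √(1 − 0.0210) = 11.71 rad/s.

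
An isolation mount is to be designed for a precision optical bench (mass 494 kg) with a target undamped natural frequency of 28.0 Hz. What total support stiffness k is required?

15300000 N/m

ω_n = 2πf_n = 2π × 28.0 = 175.9 rad/s.
k = m·ω_n² = 494 × 175.9² = 494 × 30950 = 15290000 N/m.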